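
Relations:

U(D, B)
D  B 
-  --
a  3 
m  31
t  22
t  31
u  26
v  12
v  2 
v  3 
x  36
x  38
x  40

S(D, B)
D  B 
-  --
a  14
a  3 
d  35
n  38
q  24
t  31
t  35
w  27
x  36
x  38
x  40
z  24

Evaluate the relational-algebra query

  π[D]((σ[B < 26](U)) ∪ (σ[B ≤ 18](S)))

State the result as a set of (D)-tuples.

σ[B < 26]: keep tuples satisfying B < 26 → {(a, 3), (t, 22), (v, 12), (v, 2), (v, 3)}
σ[B ≤ 18]: keep tuples satisfying B ≤ 18 → {(a, 14), (a, 3)}
Union: {(a, 3), (t, 22), (v, 12), (v, 2), (v, 3)} with {(a, 14), (a, 3)} → {(a, 14), (a, 3), (t, 22), (v, 12), (v, 2), (v, 3)}
π[D]: project onto (D) (3 duplicate(s) eliminated) → {a, t, v}

{a, t, v}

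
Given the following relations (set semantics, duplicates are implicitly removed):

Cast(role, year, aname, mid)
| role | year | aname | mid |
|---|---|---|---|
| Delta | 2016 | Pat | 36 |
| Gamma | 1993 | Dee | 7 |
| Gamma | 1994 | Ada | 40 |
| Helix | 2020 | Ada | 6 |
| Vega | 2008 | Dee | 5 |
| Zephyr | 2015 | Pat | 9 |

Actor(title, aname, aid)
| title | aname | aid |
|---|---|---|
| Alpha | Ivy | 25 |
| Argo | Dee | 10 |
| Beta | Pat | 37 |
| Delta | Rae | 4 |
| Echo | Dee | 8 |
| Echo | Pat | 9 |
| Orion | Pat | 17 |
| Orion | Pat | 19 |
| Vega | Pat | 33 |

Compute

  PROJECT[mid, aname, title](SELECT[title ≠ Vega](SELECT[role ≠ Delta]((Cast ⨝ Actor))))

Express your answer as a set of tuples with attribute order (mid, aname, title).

Natural join on aname: {(Delta, 2016, Pat, 36, Beta, 37), (Delta, 2016, Pat, 36, Echo, 9), (Delta, 2016, Pat, 36, Orion, 17), (Delta, 2016, Pat, 36, Orion, 19), (Delta, 2016, Pat, 36, Vega, 33), (Gamma, 1993, Dee, 7, Argo, 10), (Gamma, 1993, Dee, 7, Echo, 8), (Vega, 2008, Dee, 5, Argo, 10), (Vega, 2008, Dee, 5, Echo, 8), (Zephyr, 2015, Pat, 9, Beta, 37), (Zephyr, 2015, Pat, 9, Echo, 9), (Zephyr, 2015, Pat, 9, Orion, 17), (Zephyr, 2015, Pat, 9, Orion, 19), (Zephyr, 2015, Pat, 9, Vega, 33)}
Selection role ≠ Delta: {(Gamma, 1993, Dee, 7, Argo, 10), (Gamma, 1993, Dee, 7, Echo, 8), (Vega, 2008, Dee, 5, Argo, 10), (Vega, 2008, Dee, 5, Echo, 8), (Zephyr, 2015, Pat, 9, Beta, 37), (Zephyr, 2015, Pat, 9, Echo, 9), (Zephyr, 2015, Pat, 9, Orion, 17), (Zephyr, 2015, Pat, 9, Orion, 19), (Zephyr, 2015, Pat, 9, Vega, 33)}
Selection title ≠ Vega: {(Gamma, 1993, Dee, 7, Argo, 10), (Gamma, 1993, Dee, 7, Echo, 8), (Vega, 2008, Dee, 5, Argo, 10), (Vega, 2008, Dee, 5, Echo, 8), (Zephyr, 2015, Pat, 9, Beta, 37), (Zephyr, 2015, Pat, 9, Echo, 9), (Zephyr, 2015, Pat, 9, Orion, 17), (Zephyr, 2015, Pat, 9, Orion, 19)}
Keep only column(s) mid, aname, title (1 duplicate(s) eliminated): {(5, Dee, Argo), (5, Dee, Echo), (7, Dee, Argo), (7, Dee, Echo), (9, Pat, Beta), (9, Pat, Echo), (9, Pat, Orion)}

{(5, Dee, Argo), (5, Dee, Echo), (7, Dee, Argo), (7, Dee, Echo), (9, Pat, Beta), (9, Pat, Echo), (9, Pat, Orion)}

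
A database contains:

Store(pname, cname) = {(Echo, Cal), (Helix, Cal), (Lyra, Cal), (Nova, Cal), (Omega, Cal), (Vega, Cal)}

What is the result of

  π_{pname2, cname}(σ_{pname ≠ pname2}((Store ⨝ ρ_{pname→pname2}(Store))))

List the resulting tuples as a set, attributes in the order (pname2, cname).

{(Echo, Cal), (Helix, Cal), (Lyra, Cal), (Nova, Cal), (Omega, Cal), (Vega, Cal)}

ρ[pname→pname2]: schema becomes (pname2, cname); tuples unchanged.
Joining Store and ρ_{pname→pname2}(Store) on cname yields {(Echo, Cal, Echo), (Echo, Cal, Helix), (Echo, Cal, Lyra), (Echo, Cal, Nova), (Echo, Cal, Omega), (Echo, Cal, Vega), (Helix, Cal, Echo), (Helix, Cal, Helix), (Helix, Cal, Lyra), (Helix, Cal, Nova), (Helix, Cal, Omega), (Helix, Cal, Vega), (Lyra, Cal, Echo), (Lyra, Cal, Helix), (Lyra, Cal, Lyra), (Lyra, Cal, Nova), (Lyra, Cal, Omega), (Lyra, Cal, Vega), (Nova, Cal, Echo), (Nova, Cal, Helix), (Nova, Cal, Lyra), (Nova, Cal, Nova), (Nova, Cal, Omega), (Nova, Cal, Vega), (Omega, Cal, Echo), (Omega, Cal, Helix), (Omega, Cal, Lyra), (Omega, Cal, Nova), (Omega, Cal, Omega), (Omega, Cal, Vega), (Vega, Cal, Echo), (Vega, Cal, Helix), (Vega, Cal, Lyra), (Vega, Cal, Nova), (Vega, Cal, Omega), (Vega, Cal, Vega)}.
Selection pname ≠ pname2: {(Echo, Cal, Helix), (Echo, Cal, Lyra), (Echo, Cal, Nova), (Echo, Cal, Omega), (Echo, Cal, Vega), (Helix, Cal, Echo), (Helix, Cal, Lyra), (Helix, Cal, Nova), (Helix, Cal, Omega), (Helix, Cal, Vega), (Lyra, Cal, Echo), (Lyra, Cal, Helix), (Lyra, Cal, Nova), (Lyra, Cal, Omega), (Lyra, Cal, Vega), (Nova, Cal, Echo), (Nova, Cal, Helix), (Nova, Cal, Lyra), (Nova, Cal, Omega), (Nova, Cal, Vega), (Omega, Cal, Echo), (Omega, Cal, Helix), (Omega, Cal, Lyra), (Omega, Cal, Nova), (Omega, Cal, Vega), (Vega, Cal, Echo), (Vega, Cal, Helix), (Vega, Cal, Lyra), (Vega, Cal, Nova), (Vega, Cal, Omega)}
Projecting to pname2, cname (24 duplicate(s) eliminated): {(Echo, Cal), (Helix, Cal), (Lyra, Cal), (Nova, Cal), (Omega, Cal), (Vega, Cal)}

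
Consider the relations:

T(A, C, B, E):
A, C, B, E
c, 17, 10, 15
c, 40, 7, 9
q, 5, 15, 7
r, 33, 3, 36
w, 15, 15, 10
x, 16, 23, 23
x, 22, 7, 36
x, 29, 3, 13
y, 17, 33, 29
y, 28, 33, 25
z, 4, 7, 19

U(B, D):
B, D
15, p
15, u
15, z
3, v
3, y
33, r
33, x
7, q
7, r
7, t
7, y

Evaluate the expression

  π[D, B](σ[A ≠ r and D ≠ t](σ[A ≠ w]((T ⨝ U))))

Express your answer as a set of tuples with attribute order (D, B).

{(p, 15), (q, 7), (r, 33), (r, 7), (u, 15), (v, 3), (x, 33), (y, 3), (y, 7), (z, 15)}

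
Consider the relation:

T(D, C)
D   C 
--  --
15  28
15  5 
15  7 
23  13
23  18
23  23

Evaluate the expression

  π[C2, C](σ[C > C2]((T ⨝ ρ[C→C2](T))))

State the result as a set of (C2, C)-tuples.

{(13, 18), (13, 23), (18, 23), (5, 28), (5, 7), (7, 28)}

ρ[C→C2]: schema becomes (D, C2); tuples unchanged.
T ⋈ ρ[C→C2](T) (natural join on D): {(15, 28, 28), (15, 28, 5), (15, 28, 7), (15, 5, 28), (15, 5, 5), (15, 5, 7), (15, 7, 28), (15, 7, 5), (15, 7, 7), (23, 13, 13), (23, 13, 18), (23, 13, 23), (23, 18, 13), (23, 18, 18), (23, 18, 23), (23, 23, 13), (23, 23, 18), (23, 23, 23)}
Selection C > C2: {(15, 28, 5), (15, 28, 7), (15, 7, 5), (23, 18, 13), (23, 23, 13), (23, 23, 18)}
π[C2, C]: project onto (C2, C) → {(13, 18), (13, 23), (18, 23), (5, 28), (5, 7), (7, 28)}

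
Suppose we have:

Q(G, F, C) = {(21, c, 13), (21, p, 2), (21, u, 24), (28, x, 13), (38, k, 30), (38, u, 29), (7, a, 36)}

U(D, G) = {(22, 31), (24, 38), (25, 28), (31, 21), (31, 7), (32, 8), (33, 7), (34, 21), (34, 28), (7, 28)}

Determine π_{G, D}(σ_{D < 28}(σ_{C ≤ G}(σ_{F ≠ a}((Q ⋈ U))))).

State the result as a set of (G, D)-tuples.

Natural join on G: {(21, c, 13, 31), (21, c, 13, 34), (21, p, 2, 31), (21, p, 2, 34), (21, u, 24, 31), (21, u, 24, 34), (28, x, 13, 25), (28, x, 13, 34), (28, x, 13, 7), (38, k, 30, 24), (38, u, 29, 24), (7, a, 36, 31), (7, a, 36, 33)}
Selection F ≠ a: {(21, c, 13, 31), (21, c, 13, 34), (21, p, 2, 31), (21, p, 2, 34), (21, u, 24, 31), (21, u, 24, 34), (28, x, 13, 25), (28, x, 13, 34), (28, x, 13, 7), (38, k, 30, 24), (38, u, 29, 24)}
Selection C ≤ G: {(21, c, 13, 31), (21, c, 13, 34), (21, p, 2, 31), (21, p, 2, 34), (28, x, 13, 25), (28, x, 13, 34), (28, x, 13, 7), (38, k, 30, 24), (38, u, 29, 24)}
Selection D < 28: {(28, x, 13, 25), (28, x, 13, 7), (38, k, 30, 24), (38, u, 29, 24)}
π[G, D]: project onto (G, D) (1 duplicate(s) eliminated) → {(28, 25), (28, 7), (38, 24)}

{(28, 25), (28, 7), (38, 24)}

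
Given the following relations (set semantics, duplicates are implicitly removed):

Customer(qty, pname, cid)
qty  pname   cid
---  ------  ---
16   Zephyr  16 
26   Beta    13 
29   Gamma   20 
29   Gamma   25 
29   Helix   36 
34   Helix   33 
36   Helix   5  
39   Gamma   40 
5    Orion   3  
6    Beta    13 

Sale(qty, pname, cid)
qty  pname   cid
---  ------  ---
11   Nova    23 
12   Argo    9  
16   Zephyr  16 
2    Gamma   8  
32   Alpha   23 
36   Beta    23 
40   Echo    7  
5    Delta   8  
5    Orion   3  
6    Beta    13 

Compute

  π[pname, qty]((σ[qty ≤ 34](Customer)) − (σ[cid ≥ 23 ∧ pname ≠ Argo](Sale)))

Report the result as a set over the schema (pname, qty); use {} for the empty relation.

{(Beta, 26), (Beta, 6), (Gamma, 29), (Helix, 29), (Helix, 34), (Orion, 5), (Zephyr, 16)}

Apply σ_{qty ≤ 34}; surviving tuples: {(16, Zephyr, 16), (26, Beta, 13), (29, Gamma, 20), (29, Gamma, 25), (29, Helix, 36), (34, Helix, 33), (5, Orion, 3), (6, Beta, 13)}
Apply σ_{cid ≥ 23 ∧ pname ≠ Argo}; surviving tuples: {(11, Nova, 23), (32, Alpha, 23), (36, Beta, 23)}
Set difference of the two operands is {(16, Zephyr, 16), (26, Beta, 13), (29, Gamma, 20), (29, Gamma, 25), (29, Helix, 36), (34, Helix, 33), (5, Orion, 3), (6, Beta, 13)}.
Keep only column(s) pname, qty (1 duplicate(s) eliminated): {(Beta, 26), (Beta, 6), (Gamma, 29), (Helix, 29), (Helix, 34), (Orion, 5), (Zephyr, 16)}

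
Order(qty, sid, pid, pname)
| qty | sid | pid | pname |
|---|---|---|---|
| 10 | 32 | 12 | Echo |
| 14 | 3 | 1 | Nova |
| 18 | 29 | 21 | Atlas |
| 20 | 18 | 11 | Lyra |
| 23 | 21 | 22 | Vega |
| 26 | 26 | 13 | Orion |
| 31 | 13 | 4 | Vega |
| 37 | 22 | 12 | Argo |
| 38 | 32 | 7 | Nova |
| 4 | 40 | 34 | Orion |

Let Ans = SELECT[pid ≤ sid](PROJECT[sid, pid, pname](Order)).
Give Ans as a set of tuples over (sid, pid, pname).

{(13, 4, Vega), (18, 11, Lyra), (22, 12, Argo), (26, 13, Orion), (29, 21, Atlas), (3, 1, Nova), (32, 12, Echo), (32, 7, Nova), (40, 34, Orion)}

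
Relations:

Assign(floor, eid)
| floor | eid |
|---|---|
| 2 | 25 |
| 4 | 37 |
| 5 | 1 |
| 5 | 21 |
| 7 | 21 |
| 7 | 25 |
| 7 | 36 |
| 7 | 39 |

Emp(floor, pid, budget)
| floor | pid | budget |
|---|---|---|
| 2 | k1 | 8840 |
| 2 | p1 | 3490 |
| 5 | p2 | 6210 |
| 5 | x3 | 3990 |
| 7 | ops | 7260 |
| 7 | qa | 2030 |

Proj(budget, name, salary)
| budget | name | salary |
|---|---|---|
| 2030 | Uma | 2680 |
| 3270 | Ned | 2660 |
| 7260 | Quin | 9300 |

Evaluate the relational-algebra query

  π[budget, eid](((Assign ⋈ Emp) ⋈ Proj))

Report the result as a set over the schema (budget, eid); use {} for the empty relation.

{(2030, 21), (2030, 25), (2030, 36), (2030, 39), (7260, 21), (7260, 25), (7260, 36), (7260, 39)}

Assign ⋈ Emp (natural join on floor): {(2, 25, k1, 8840), (2, 25, p1, 3490), (5, 1, p2, 6210), (5, 1, x3, 3990), (5, 21, p2, 6210), (5, 21, x3, 3990), (7, 21, ops, 7260), (7, 21, qa, 2030), (7, 25, ops, 7260), (7, 25, qa, 2030), (7, 36, ops, 7260), (7, 36, qa, 2030), (7, 39, ops, 7260), (7, 39, qa, 2030)}
(Assign ⋈ Emp) ⋈ Proj (natural join on budget): {(7, 21, ops, 7260, Quin, 9300), (7, 21, qa, 2030, Uma, 2680), (7, 25, ops, 7260, Quin, 9300), (7, 25, qa, 2030, Uma, 2680), (7, 36, ops, 7260, Quin, 9300), (7, 36, qa, 2030, Uma, 2680), (7, 39, ops, 7260, Quin, 9300), (7, 39, qa, 2030, Uma, 2680)}
Projecting to budget, eid: {(2030, 21), (2030, 25), (2030, 36), (2030, 39), (7260, 21), (7260, 25), (7260, 36), (7260, 39)}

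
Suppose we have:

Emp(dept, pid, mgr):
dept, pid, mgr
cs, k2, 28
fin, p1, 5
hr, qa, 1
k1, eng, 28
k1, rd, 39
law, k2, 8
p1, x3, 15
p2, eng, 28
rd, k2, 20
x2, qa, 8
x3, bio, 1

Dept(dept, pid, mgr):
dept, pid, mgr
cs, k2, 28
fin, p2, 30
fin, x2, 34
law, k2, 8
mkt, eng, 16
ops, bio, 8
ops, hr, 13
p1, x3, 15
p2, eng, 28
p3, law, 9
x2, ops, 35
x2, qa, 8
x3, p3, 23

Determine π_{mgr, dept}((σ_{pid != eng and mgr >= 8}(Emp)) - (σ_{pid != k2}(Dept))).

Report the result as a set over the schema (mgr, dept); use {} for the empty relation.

Apply σ_{pid != eng and mgr >= 8}; surviving tuples: {(cs, k2, 28), (k1, rd, 39), (law, k2, 8), (p1, x3, 15), (rd, k2, 20), (x2, qa, 8)}
Apply σ_{pid != k2}; surviving tuples: {(fin, p2, 30), (fin, x2, 34), (mkt, eng, 16), (ops, bio, 8), (ops, hr, 13), (p1, x3, 15), (p2, eng, 28), (p3, law, 9), (x2, ops, 35), (x2, qa, 8), (x3, p3, 23)}
Taking the difference: {(cs, k2, 28), (k1, rd, 39), (law, k2, 8), (rd, k2, 20)}
π[mgr, dept]: project onto (mgr, dept) → {(20, rd), (28, cs), (39, k1), (8, law)}

{(20, rd), (28, cs), (39, k1), (8, law)}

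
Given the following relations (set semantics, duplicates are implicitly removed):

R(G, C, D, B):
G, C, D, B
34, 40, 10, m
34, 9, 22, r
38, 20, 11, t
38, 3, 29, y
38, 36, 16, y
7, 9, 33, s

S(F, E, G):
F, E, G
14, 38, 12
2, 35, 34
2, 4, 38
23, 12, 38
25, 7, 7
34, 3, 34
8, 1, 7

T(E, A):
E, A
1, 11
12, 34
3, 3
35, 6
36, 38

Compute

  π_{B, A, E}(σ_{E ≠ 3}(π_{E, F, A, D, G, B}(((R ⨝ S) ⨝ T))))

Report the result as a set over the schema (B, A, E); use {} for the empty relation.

Joining R and S on G yields {(34, 40, 10, m, 2, 35), (34, 40, 10, m, 34, 3), (34, 9, 22, r, 2, 35), (34, 9, 22, r, 34, 3), (38, 20, 11, t, 2, 4), (38, 20, 11, t, 23, 12), (38, 3, 29, y, 2, 4), (38, 3, 29, y, 23, 12), (38, 36, 16, y, 2, 4), (38, 36, 16, y, 23, 12), (7, 9, 33, s, 25, 7), (7, 9, 33, s, 8, 1)}.
Joining (R ⨝ S) and T on E yields {(34, 40, 10, m, 2, 35, 6), (34, 40, 10, m, 34, 3, 3), (34, 9, 22, r, 2, 35, 6), (34, 9, 22, r, 34, 3, 3), (38, 20, 11, t, 23, 12, 34), (38, 3, 29, y, 23, 12, 34), (38, 36, 16, y, 23, 12, 34), (7, 9, 33, s, 8, 1, 11)}.
π[E, F, A, D, G, B]: project onto (E, F, A, D, G, B) → {(1, 8, 11, 33, 7, s), (12, 23, 34, 11, 38, t), (12, 23, 34, 16, 38, y), (12, 23, 34, 29, 38, y), (3, 34, 3, 10, 34, m), (3, 34, 3, 22, 34, r), (35, 2, 6, 10, 34, m), (35, 2, 6, 22, 34, r)}
σ[E ≠ 3]: keep tuples satisfying E ≠ 3 → {(1, 8, 11, 33, 7, s), (12, 23, 34, 11, 38, t), (12, 23, 34, 16, 38, y), (12, 23, 34, 29, 38, y), (35, 2, 6, 10, 34, m), (35, 2, 6, 22, 34, r)}
π[B, A, E]: project onto (B, A, E) (1 duplicate(s) eliminated) → {(m, 6, 35), (r, 6, 35), (s, 11, 1), (t, 34, 12), (y, 34, 12)}

{(m, 6, 35), (r, 6, 35), (s, 11, 1), (t, 34, 12), (y, 34, 12)}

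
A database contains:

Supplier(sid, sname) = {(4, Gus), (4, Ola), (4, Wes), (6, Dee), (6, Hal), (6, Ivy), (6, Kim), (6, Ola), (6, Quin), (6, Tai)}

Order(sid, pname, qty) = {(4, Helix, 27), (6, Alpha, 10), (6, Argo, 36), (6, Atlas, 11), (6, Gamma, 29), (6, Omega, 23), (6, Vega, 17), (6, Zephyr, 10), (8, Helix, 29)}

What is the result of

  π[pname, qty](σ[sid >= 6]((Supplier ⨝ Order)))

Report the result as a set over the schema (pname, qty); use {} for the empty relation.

Joining Supplier and Order on sid yields {(4, Gus, Helix, 27), (4, Ola, Helix, 27), (4, Wes, Helix, 27), (6, Dee, Alpha, 10), (6, Dee, Argo, 36), (6, Dee, Atlas, 11), (6, Dee, Gamma, 29), (6, Dee, Omega, 23), (6, Dee, Vega, 17), (6, Dee, Zephyr, 10), (6, Hal, Alpha, 10), (6, Hal, Argo, 36), (6, Hal, Atlas, 11), (6, Hal, Gamma, 29), (6, Hal, Omega, 23), (6, Hal, Vega, 17), (6, Hal, Zephyr, 10), (6, Ivy, Alpha, 10), (6, Ivy, Argo, 36), (6, Ivy, Atlas, 11), (6, Ivy, Gamma, 29), (6, Ivy, Omega, 23), (6, Ivy, Vega, 17), (6, Ivy, Zephyr, 10), (6, Kim, Alpha, 10), (6, Kim, Argo, 36), (6, Kim, Atlas, 11), (6, Kim, Gamma, 29), (6, Kim, Omega, 23), (6, Kim, Vega, 17), (6, Kim, Zephyr, 10), (6, Ola, Alpha, 10), (6, Ola, Argo, 36), (6, Ola, Atlas, 11), (6, Ola, Gamma, 29), (6, Ola, Omega, 23), (6, Ola, Vega, 17), (6, Ola, Zephyr, 10), (6, Quin, Alpha, 10), (6, Quin, Argo, 36), (6, Quin, Atlas, 11), (6, Quin, Gamma, 29), (6, Quin, Omega, 23), (6, Quin, Vega, 17), (6, Quin, Zephyr, 10), (6, Tai, Alpha, 10), (6, Tai, Argo, 36), (6, Tai, Atlas, 11), (6, Tai, Gamma, 29), (6, Tai, Omega, 23), (6, Tai, Vega, 17), (6, Tai, Zephyr, 10)}.
Selection sid >= 6: {(6, Dee, Alpha, 10), (6, Dee, Argo, 36), (6, Dee, Atlas, 11), (6, Dee, Gamma, 29), (6, Dee, Omega, 23), (6, Dee, Vega, 17), (6, Dee, Zephyr, 10), (6, Hal, Alpha, 10), (6, Hal, Argo, 36), (6, Hal, Atlas, 11), (6, Hal, Gamma, 29), (6, Hal, Omega, 23), (6, Hal, Vega, 17), (6, Hal, Zephyr, 10), (6, Ivy, Alpha, 10), (6, Ivy, Argo, 36), (6, Ivy, Atlas, 11), (6, Ivy, Gamma, 29), (6, Ivy, Omega, 23), (6, Ivy, Vega, 17), (6, Ivy, Zephyr, 10), (6, Kim, Alpha, 10), (6, Kim, Argo, 36), (6, Kim, Atlas, 11), (6, Kim, Gamma, 29), (6, Kim, Omega, 23), (6, Kim, Vega, 17), (6, Kim, Zephyr, 10), (6, Ola, Alpha, 10), (6, Ola, Argo, 36), (6, Ola, Atlas, 11), (6, Ola, Gamma, 29), (6, Ola, Omega, 23), (6, Ola, Vega, 17), (6, Ola, Zephyr, 10), (6, Quin, Alpha, 10), (6, Quin, Argo, 36), (6, Quin, Atlas, 11), (6, Quin, Gamma, 29), (6, Quin, Omega, 23), (6, Quin, Vega, 17), (6, Quin, Zephyr, 10), (6, Tai, Alpha, 10), (6, Tai, Argo, 36), (6, Tai, Atlas, 11), (6, Tai, Gamma, 29), (6, Tai, Omega, 23), (6, Tai, Vega, 17), (6, Tai, Zephyr, 10)}
π_{pname, qty} gives {(Alpha, 10), (Argo, 36), (Atlas, 11), (Gamma, 29), (Omega, 23), (Vega, 17), (Zephyr, 10)} (42 duplicate(s) eliminated).

{(Alpha, 10), (Argo, 36), (Atlas, 11), (Gamma, 29), (Omega, 23), (Vega, 17), (Zephyr, 10)}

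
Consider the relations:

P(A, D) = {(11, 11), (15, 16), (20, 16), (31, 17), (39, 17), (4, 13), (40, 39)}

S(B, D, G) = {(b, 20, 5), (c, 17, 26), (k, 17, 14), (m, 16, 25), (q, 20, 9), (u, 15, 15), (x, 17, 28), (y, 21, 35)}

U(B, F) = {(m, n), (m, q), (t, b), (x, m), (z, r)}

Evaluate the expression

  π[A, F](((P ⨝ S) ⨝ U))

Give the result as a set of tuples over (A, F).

{(15, n), (15, q), (20, n), (20, q), (31, m), (39, m)}

Joining P and S on D yields {(15, 16, m, 25), (20, 16, m, 25), (31, 17, c, 26), (31, 17, k, 14), (31, 17, x, 28), (39, 17, c, 26), (39, 17, k, 14), (39, 17, x, 28)}.
Joining (P ⨝ S) and U on B yields {(15, 16, m, 25, n), (15, 16, m, 25, q), (20, 16, m, 25, n), (20, 16, m, 25, q), (31, 17, x, 28, m), (39, 17, x, 28, m)}.
Keep only column(s) A, F: {(15, n), (15, q), (20, n), (20, q), (31, m), (39, m)}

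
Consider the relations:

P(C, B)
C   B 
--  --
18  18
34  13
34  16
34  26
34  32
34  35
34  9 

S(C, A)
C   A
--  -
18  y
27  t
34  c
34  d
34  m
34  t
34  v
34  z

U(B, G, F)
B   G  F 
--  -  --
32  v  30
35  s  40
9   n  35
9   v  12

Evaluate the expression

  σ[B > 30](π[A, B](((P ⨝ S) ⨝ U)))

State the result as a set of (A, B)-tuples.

Natural join on C: {(18, 18, y), (34, 13, c), (34, 13, d), (34, 13, m), (34, 13, t), (34, 13, v), (34, 13, z), (34, 16, c), (34, 16, d), (34, 16, m), (34, 16, t), (34, 16, v), (34, 16, z), (34, 26, c), (34, 26, d), (34, 26, m), (34, 26, t), (34, 26, v), (34, 26, z), (34, 32, c), (34, 32, d), (34, 32, m), (34, 32, t), (34, 32, v), (34, 32, z), (34, 35, c), (34, 35, d), (34, 35, m), (34, 35, t), (34, 35, v), (34, 35, z), (34, 9, c), (34, 9, d), (34, 9, m), (34, 9, t), (34, 9, v), (34, 9, z)}
Natural join on B: {(34, 32, c, v, 30), (34, 32, d, v, 30), (34, 32, m, v, 30), (34, 32, t, v, 30), (34, 32, v, v, 30), (34, 32, z, v, 30), (34, 35, c, s, 40), (34, 35, d, s, 40), (34, 35, m, s, 40), (34, 35, t, s, 40), (34, 35, v, s, 40), (34, 35, z, s, 40), (34, 9, c, n, 35), (34, 9, c, v, 12), (34, 9, d, n, 35), (34, 9, d, v, 12), (34, 9, m, n, 35), (34, 9, m, v, 12), (34, 9, t, n, 35), (34, 9, t, v, 12), (34, 9, v, n, 35), (34, 9, v, v, 12), (34, 9, z, n, 35), (34, 9, z, v, 12)}
Keep only column(s) A, B (6 duplicate(s) eliminated): {(c, 32), (c, 35), (c, 9), (d, 32), (d, 35), (d, 9), (m, 32), (m, 35), (m, 9), (t, 32), (t, 35), (t, 9), (v, 32), (v, 35), (v, 9), (z, 32), (z, 35), (z, 9)}
σ[B > 30]: keep tuples satisfying B > 30 → {(c, 32), (c, 35), (d, 32), (d, 35), (m, 32), (m, 35), (t, 32), (t, 35), (v, 32), (v, 35), (z, 32), (z, 35)}

{(c, 32), (c, 35), (d, 32), (d, 35), (m, 32), (m, 35), (t, 32), (t, 35), (v, 32), (v, 35), (z, 32), (z, 35)}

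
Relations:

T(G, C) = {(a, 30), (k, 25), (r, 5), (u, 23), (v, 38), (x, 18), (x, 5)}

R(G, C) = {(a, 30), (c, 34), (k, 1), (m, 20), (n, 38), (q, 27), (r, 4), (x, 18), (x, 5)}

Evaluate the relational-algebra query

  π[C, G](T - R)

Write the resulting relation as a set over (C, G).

{(23, u), (25, k), (38, v), (5, r)}

Taking the difference: {(k, 25), (r, 5), (u, 23), (v, 38)}
Keep only column(s) C, G: {(23, u), (25, k), (38, v), (5, r)}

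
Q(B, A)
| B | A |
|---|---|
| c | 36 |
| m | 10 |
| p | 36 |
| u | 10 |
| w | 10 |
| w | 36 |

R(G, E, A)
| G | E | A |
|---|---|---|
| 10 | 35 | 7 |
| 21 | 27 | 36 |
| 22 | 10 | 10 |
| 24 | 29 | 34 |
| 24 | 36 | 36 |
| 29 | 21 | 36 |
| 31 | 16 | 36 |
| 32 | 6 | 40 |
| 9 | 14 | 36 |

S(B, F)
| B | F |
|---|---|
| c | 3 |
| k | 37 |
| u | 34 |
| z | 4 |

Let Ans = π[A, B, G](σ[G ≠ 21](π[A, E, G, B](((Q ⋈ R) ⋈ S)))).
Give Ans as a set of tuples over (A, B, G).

Natural join on A: {(c, 36, 21, 27), (c, 36, 24, 36), (c, 36, 29, 21), (c, 36, 31, 16), (c, 36, 9, 14), (m, 10, 22, 10), (p, 36, 21, 27), (p, 36, 24, 36), (p, 36, 29, 21), (p, 36, 31, 16), (p, 36, 9, 14), (u, 10, 22, 10), (w, 10, 22, 10), (w, 36, 21, 27), (w, 36, 24, 36), (w, 36, 29, 21), (w, 36, 31, 16), (w, 36, 9, 14)}
Natural join on B: {(c, 36, 21, 27, 3), (c, 36, 24, 36, 3), (c, 36, 29, 21, 3), (c, 36, 31, 16, 3), (c, 36, 9, 14, 3), (u, 10, 22, 10, 34)}
Projecting to A, E, G, B: {(10, 10, 22, u), (36, 14, 9, c), (36, 16, 31, c), (36, 21, 29, c), (36, 27, 21, c), (36, 36, 24, c)}
σ[G ≠ 21]: keep tuples satisfying G ≠ 21 → {(10, 10, 22, u), (36, 14, 9, c), (36, 16, 31, c), (36, 21, 29, c), (36, 36, 24, c)}
Projecting to A, B, G: {(10, u, 22), (36, c, 24), (36, c, 29), (36, c, 31), (36, c, 9)}

{(10, u, 22), (36, c, 24), (36, c, 29), (36, c, 31), (36, c, 9)}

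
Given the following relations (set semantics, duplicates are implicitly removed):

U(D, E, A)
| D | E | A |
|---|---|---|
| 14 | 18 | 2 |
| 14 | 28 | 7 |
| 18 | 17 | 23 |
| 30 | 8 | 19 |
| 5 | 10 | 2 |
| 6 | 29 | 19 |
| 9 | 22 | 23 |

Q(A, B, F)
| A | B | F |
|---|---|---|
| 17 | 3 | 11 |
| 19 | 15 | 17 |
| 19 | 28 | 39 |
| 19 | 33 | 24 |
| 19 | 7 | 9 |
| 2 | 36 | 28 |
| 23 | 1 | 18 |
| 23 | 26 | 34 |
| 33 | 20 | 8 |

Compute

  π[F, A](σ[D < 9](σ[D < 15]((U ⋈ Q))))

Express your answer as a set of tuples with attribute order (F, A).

{(17, 19), (24, 19), (28, 2), (39, 19), (9, 19)}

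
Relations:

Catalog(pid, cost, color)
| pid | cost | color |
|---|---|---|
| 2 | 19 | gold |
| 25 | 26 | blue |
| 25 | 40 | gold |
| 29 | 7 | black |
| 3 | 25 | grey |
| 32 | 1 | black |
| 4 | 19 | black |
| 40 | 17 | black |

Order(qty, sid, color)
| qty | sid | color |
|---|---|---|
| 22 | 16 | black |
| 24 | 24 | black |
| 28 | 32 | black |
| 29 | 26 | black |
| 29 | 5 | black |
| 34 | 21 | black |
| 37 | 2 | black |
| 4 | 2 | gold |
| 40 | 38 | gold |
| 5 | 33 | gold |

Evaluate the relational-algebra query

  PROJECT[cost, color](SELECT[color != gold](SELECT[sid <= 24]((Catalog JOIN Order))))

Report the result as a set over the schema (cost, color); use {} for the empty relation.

Natural join on color: {(2, 19, gold, 4, 2), (2, 19, gold, 40, 38), (2, 19, gold, 5, 33), (25, 40, gold, 4, 2), (25, 40, gold, 40, 38), (25, 40, gold, 5, 33), (29, 7, black, 22, 16), (29, 7, black, 24, 24), (29, 7, black, 28, 32), (29, 7, black, 29, 26), (29, 7, black, 29, 5), (29, 7, black, 34, 21), (29, 7, black, 37, 2), (32, 1, black, 22, 16), (32, 1, black, 24, 24), (32, 1, black, 28, 32), (32, 1, black, 29, 26), (32, 1, black, 29, 5), (32, 1, black, 34, 21), (32, 1, black, 37, 2), (4, 19, black, 22, 16), (4, 19, black, 24, 24), (4, 19, black, 28, 32), (4, 19, black, 29, 26), (4, 19, black, 29, 5), (4, 19, black, 34, 21), (4, 19, black, 37, 2), (40, 17, black, 22, 16), (40, 17, black, 24, 24), (40, 17, black, 28, 32), (40, 17, black, 29, 26), (40, 17, black, 29, 5), (40, 17, black, 34, 21), (40, 17, black, 37, 2)}
σ[sid <= 24]: keep tuples satisfying sid <= 24 → {(2, 19, gold, 4, 2), (25, 40, gold, 4, 2), (29, 7, black, 22, 16), (29, 7, black, 24, 24), (29, 7, black, 29, 5), (29, 7, black, 34, 21), (29, 7, black, 37, 2), (32, 1, black, 22, 16), (32, 1, black, 24, 24), (32, 1, black, 29, 5), (32, 1, black, 34, 21), (32, 1, black, 37, 2), (4, 19, black, 22, 16), (4, 19, black, 24, 24), (4, 19, black, 29, 5), (4, 19, black, 34, 21), (4, 19, black, 37, 2), (40, 17, black, 22, 16), (40, 17, black, 24, 24), (40, 17, black, 29, 5), (40, 17, black, 34, 21), (40, 17, black, 37, 2)}
σ[color != gold]: keep tuples satisfying color != gold → {(29, 7, black, 22, 16), (29, 7, black, 24, 24), (29, 7, black, 29, 5), (29, 7, black, 34, 21), (29, 7, black, 37, 2), (32, 1, black, 22, 16), (32, 1, black, 24, 24), (32, 1, black, 29, 5), (32, 1, black, 34, 21), (32, 1, black, 37, 2), (4, 19, black, 22, 16), (4, 19, black, 24, 24), (4, 19, black, 29, 5), (4, 19, black, 34, 21), (4, 19, black, 37, 2), (40, 17, black, 22, 16), (40, 17, black, 24, 24), (40, 17, black, 29, 5), (40, 17, black, 34, 21), (40, 17, black, 37, 2)}
π[cost, color]: project onto (cost, color) (16 duplicate(s) eliminated) → {(1, black), (17, black), (19, black), (7, black)}

{(1, black), (17, black), (19, black), (7, black)}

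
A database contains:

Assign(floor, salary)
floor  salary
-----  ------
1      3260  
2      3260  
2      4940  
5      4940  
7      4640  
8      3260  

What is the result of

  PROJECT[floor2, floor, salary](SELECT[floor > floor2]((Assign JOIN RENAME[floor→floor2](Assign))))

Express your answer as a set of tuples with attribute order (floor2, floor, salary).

ρ[floor→floor2]: schema becomes (floor2, salary); tuples unchanged.
Natural join on salary: {(1, 3260, 1), (1, 3260, 2), (1, 3260, 8), (2, 3260, 1), (2, 3260, 2), (2, 3260, 8), (2, 4940, 2), (2, 4940, 5), (5, 4940, 2), (5, 4940, 5), (7, 4640, 7), (8, 3260, 1), (8, 3260, 2), (8, 3260, 8)}
σ[floor > floor2]: keep tuples satisfying floor > floor2 → {(2, 3260, 1), (5, 4940, 2), (8, 3260, 1), (8, 3260, 2)}
Keep only column(s) floor2, floor, salary: {(1, 2, 3260), (1, 8, 3260), (2, 5, 4940), (2, 8, 3260)}

{(1, 2, 3260), (1, 8, 3260), (2, 5, 4940), (2, 8, 3260)}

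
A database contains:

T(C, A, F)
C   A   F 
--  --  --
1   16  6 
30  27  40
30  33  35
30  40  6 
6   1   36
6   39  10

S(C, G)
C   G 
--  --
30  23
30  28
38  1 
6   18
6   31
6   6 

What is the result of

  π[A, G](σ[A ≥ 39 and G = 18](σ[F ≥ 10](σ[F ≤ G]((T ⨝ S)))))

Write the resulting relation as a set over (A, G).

Joining T and S on C yields {(30, 27, 40, 23), (30, 27, 40, 28), (30, 33, 35, 23), (30, 33, 35, 28), (30, 40, 6, 23), (30, 40, 6, 28), (6, 1, 36, 18), (6, 1, 36, 31), (6, 1, 36, 6), (6, 39, 10, 18), (6, 39, 10, 31), (6, 39, 10, 6)}.
Selection F ≤ G: {(30, 40, 6, 23), (30, 40, 6, 28), (6, 39, 10, 18), (6, 39, 10, 31)}
Selection F ≥ 10: {(6, 39, 10, 18), (6, 39, 10, 31)}
Selection A ≥ 39 and G = 18: {(6, 39, 10, 18)}
π[A, G]: project onto (A, G) → {(39, 18)}

{(39, 18)}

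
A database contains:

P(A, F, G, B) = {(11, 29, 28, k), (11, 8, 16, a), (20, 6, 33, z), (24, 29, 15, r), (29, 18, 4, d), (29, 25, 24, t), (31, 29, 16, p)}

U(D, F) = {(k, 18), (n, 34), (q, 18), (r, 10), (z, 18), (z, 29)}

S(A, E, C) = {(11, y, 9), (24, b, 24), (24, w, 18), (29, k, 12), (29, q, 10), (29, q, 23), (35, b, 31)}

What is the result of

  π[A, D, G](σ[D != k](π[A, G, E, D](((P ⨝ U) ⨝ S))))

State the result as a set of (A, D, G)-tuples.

{(11, z, 28), (24, z, 15), (29, q, 4), (29, z, 4)}

Natural join on F: {(11, 29, 28, k, z), (24, 29, 15, r, z), (29, 18, 4, d, k), (29, 18, 4, d, q), (29, 18, 4, d, z), (31, 29, 16, p, z)}
Natural join on A: {(11, 29, 28, k, z, y, 9), (24, 29, 15, r, z, b, 24), (24, 29, 15, r, z, w, 18), (29, 18, 4, d, k, k, 12), (29, 18, 4, d, k, q, 10), (29, 18, 4, d, k, q, 23), (29, 18, 4, d, q, k, 12), (29, 18, 4, d, q, q, 10), (29, 18, 4, d, q, q, 23), (29, 18, 4, d, z, k, 12), (29, 18, 4, d, z, q, 10), (29, 18, 4, d, z, q, 23)}
π_{A, G, E, D} gives {(11, 28, y, z), (24, 15, b, z), (24, 15, w, z), (29, 4, k, k), (29, 4, k, q), (29, 4, k, z), (29, 4, q, k), (29, 4, q, q), (29, 4, q, z)} (3 duplicate(s) eliminated).
Apply σ_{D != k}; surviving tuples: {(11, 28, y, z), (24, 15, b, z), (24, 15, w, z), (29, 4, k, q), (29, 4, k, z), (29, 4, q, q), (29, 4, q, z)}
π_{A, D, G} gives {(11, z, 28), (24, z, 15), (29, q, 4), (29, z, 4)} (3 duplicate(s) eliminated).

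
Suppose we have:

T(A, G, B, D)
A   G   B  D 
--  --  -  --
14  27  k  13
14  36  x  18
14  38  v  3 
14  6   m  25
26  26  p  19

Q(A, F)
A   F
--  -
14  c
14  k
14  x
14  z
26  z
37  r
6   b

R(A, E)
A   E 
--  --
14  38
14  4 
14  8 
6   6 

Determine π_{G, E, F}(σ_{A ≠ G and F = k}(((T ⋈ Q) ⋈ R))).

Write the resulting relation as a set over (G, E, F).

{(27, 38, k), (27, 4, k), (27, 8, k), (36, 38, k), (36, 4, k), (36, 8, k), (38, 38, k), (38, 4, k), (38, 8, k), (6, 38, k), (6, 4, k), (6, 8, k)}

Joining T and Q on A yields {(14, 27, k, 13, c), (14, 27, k, 13, k), (14, 27, k, 13, x), (14, 27, k, 13, z), (14, 36, x, 18, c), (14, 36, x, 18, k), (14, 36, x, 18, x), (14, 36, x, 18, z), (14, 38, v, 3, c), (14, 38, v, 3, k), (14, 38, v, 3, x), (14, 38, v, 3, z), (14, 6, m, 25, c), (14, 6, m, 25, k), (14, 6, m, 25, x), (14, 6, m, 25, z), (26, 26, p, 19, z)}.
Joining (T ⋈ Q) and R on A yields {(14, 27, k, 13, c, 38), (14, 27, k, 13, c, 4), (14, 27, k, 13, c, 8), (14, 27, k, 13, k, 38), (14, 27, k, 13, k, 4), (14, 27, k, 13, k, 8), (14, 27, k, 13, x, 38), (14, 27, k, 13, x, 4), (14, 27, k, 13, x, 8), (14, 27, k, 13, z, 38), (14, 27, k, 13, z, 4), (14, 27, k, 13, z, 8), (14, 36, x, 18, c, 38), (14, 36, x, 18, c, 4), (14, 36, x, 18, c, 8), (14, 36, x, 18, k, 38), (14, 36, x, 18, k, 4), (14, 36, x, 18, k, 8), (14, 36, x, 18, x, 38), (14, 36, x, 18, x, 4), (14, 36, x, 18, x, 8), (14, 36, x, 18, z, 38), (14, 36, x, 18, z, 4), (14, 36, x, 18, z, 8), (14, 38, v, 3, c, 38), (14, 38, v, 3, c, 4), (14, 38, v, 3, c, 8), (14, 38, v, 3, k, 38), (14, 38, v, 3, k, 4), (14, 38, v, 3, k, 8), (14, 38, v, 3, x, 38), (14, 38, v, 3, x, 4), (14, 38, v, 3, x, 8), (14, 38, v, 3, z, 38), (14, 38, v, 3, z, 4), (14, 38, v, 3, z, 8), (14, 6, m, 25, c, 38), (14, 6, m, 25, c, 4), (14, 6, m, 25, c, 8), (14, 6, m, 25, k, 38), (14, 6, m, 25, k, 4), (14, 6, m, 25, k, 8), (14, 6, m, 25, x, 38), (14, 6, m, 25, x, 4), (14, 6, m, 25, x, 8), (14, 6, m, 25, z, 38), (14, 6, m, 25, z, 4), (14, 6, m, 25, z, 8)}.
σ[A ≠ G and F = k]: keep tuples satisfying A ≠ G and F = k → {(14, 27, k, 13, k, 38), (14, 27, k, 13, k, 4), (14, 27, k, 13, k, 8), (14, 36, x, 18, k, 38), (14, 36, x, 18, k, 4), (14, 36, x, 18, k, 8), (14, 38, v, 3, k, 38), (14, 38, v, 3, k, 4), (14, 38, v, 3, k, 8), (14, 6, m, 25, k, 38), (14, 6, m, 25, k, 4), (14, 6, m, 25, k, 8)}
π[G, E, F]: project onto (G, E, F) → {(27, 38, k), (27, 4, k), (27, 8, k), (36, 38, k), (36, 4, k), (36, 8, k), (38, 38, k), (38, 4, k), (38, 8, k), (6, 38, k), (6, 4, k), (6, 8, k)}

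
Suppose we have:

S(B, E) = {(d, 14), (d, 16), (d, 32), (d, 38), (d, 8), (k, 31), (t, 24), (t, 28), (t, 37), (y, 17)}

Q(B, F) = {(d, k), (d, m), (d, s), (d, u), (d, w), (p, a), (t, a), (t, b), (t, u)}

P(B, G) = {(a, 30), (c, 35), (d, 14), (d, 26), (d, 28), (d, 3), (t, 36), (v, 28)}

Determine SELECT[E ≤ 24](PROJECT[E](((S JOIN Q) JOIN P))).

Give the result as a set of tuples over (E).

{14, 16, 24, 8}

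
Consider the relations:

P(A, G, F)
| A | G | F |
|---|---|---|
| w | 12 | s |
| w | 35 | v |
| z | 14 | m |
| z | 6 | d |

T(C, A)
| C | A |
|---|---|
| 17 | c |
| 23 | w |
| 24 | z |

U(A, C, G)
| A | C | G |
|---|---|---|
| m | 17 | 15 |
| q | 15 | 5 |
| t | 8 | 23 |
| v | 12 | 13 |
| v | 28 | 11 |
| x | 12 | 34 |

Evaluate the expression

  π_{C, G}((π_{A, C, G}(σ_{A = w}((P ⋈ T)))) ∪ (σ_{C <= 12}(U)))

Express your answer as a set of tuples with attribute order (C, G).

{(12, 13), (12, 34), (23, 12), (23, 35), (8, 23)}

P ⋈ T (natural join on A): {(w, 12, s, 23), (w, 35, v, 23), (z, 14, m, 24), (z, 6, d, 24)}
Selection A = w: {(w, 12, s, 23), (w, 35, v, 23)}
Keep only column(s) A, C, G: {(w, 23, 12), (w, 23, 35)}
Selection C <= 12: {(t, 8, 23), (v, 12, 13), (x, 12, 34)}
Taking the union: {(t, 8, 23), (v, 12, 13), (w, 23, 12), (w, 23, 35), (x, 12, 34)}
Keep only column(s) C, G: {(12, 13), (12, 34), (23, 12), (23, 35), (8, 23)}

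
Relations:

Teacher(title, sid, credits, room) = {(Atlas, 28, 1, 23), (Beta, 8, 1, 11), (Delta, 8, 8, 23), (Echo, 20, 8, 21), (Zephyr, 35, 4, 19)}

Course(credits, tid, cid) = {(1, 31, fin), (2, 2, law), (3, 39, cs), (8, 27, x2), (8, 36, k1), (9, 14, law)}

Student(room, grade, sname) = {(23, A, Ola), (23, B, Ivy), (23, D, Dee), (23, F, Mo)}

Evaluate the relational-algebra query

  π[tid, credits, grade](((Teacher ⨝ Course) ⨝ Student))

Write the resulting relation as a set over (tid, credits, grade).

{(27, 8, A), (27, 8, B), (27, 8, D), (27, 8, F), (31, 1, A), (31, 1, B), (31, 1, D), (31, 1, F), (36, 8, A), (36, 8, B), (36, 8, D), (36, 8, F)}

Joining Teacher and Course on credits yields {(Atlas, 28, 1, 23, 31, fin), (Beta, 8, 1, 11, 31, fin), (Delta, 8, 8, 23, 27, x2), (Delta, 8, 8, 23, 36, k1), (Echo, 20, 8, 21, 27, x2), (Echo, 20, 8, 21, 36, k1)}.
Joining (Teacher ⨝ Course) and Student on room yields {(Atlas, 28, 1, 23, 31, fin, A, Ola), (Atlas, 28, 1, 23, 31, fin, B, Ivy), (Atlas, 28, 1, 23, 31, fin, D, Dee), (Atlas, 28, 1, 23, 31, fin, F, Mo), (Delta, 8, 8, 23, 27, x2, A, Ola), (Delta, 8, 8, 23, 27, x2, B, Ivy), (Delta, 8, 8, 23, 27, x2, D, Dee), (Delta, 8, 8, 23, 27, x2, F, Mo), (Delta, 8, 8, 23, 36, k1, A, Ola), (Delta, 8, 8, 23, 36, k1, B, Ivy), (Delta, 8, 8, 23, 36, k1, D, Dee), (Delta, 8, 8, 23, 36, k1, F, Mo)}.
Projecting to tid, credits, grade: {(27, 8, A), (27, 8, B), (27, 8, D), (27, 8, F), (31, 1, A), (31, 1, B), (31, 1, D), (31, 1, F), (36, 8, A), (36, 8, B), (36, 8, D), (36, 8, F)}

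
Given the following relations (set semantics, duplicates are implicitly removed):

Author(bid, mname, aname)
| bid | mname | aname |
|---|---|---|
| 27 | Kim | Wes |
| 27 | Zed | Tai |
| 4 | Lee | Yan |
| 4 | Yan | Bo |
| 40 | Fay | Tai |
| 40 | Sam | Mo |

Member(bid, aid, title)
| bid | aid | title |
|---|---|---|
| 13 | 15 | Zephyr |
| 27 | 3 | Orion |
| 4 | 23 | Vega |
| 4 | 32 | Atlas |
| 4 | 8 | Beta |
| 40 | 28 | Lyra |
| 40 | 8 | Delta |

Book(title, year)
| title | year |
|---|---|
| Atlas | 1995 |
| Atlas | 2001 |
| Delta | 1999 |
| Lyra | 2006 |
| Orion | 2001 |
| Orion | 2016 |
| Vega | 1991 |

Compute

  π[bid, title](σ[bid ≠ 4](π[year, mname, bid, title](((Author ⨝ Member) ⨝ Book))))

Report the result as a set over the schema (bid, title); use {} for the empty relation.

{(27, Orion), (40, Delta), (40, Lyra)}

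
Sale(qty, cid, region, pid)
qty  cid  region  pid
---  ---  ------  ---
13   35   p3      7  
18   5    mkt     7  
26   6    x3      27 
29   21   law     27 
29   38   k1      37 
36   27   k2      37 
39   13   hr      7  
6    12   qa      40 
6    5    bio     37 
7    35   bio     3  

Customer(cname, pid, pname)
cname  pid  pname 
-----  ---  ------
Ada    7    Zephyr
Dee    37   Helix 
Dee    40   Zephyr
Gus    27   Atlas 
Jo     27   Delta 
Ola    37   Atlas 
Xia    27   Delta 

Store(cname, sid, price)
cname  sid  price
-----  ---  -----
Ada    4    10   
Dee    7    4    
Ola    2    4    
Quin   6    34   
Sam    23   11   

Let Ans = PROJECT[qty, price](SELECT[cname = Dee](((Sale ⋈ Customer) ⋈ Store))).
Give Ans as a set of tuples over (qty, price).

Joining Sale and Customer on pid yields {(13, 35, p3, 7, Ada, Zephyr), (18, 5, mkt, 7, Ada, Zephyr), (26, 6, x3, 27, Gus, Atlas), (26, 6, x3, 27, Jo, Delta), (26, 6, x3, 27, Xia, Delta), (29, 21, law, 27, Gus, Atlas), (29, 21, law, 27, Jo, Delta), (29, 21, law, 27, Xia, Delta), (29, 38, k1, 37, Dee, Helix), (29, 38, k1, 37, Ola, Atlas), (36, 27, k2, 37, Dee, Helix), (36, 27, k2, 37, Ola, Atlas), (39, 13, hr, 7, Ada, Zephyr), (6, 12, qa, 40, Dee, Zephyr), (6, 5, bio, 37, Dee, Helix), (6, 5, bio, 37, Ola, Atlas)}.
Joining (Sale ⋈ Customer) and Store on cname yields {(13, 35, p3, 7, Ada, Zephyr, 4, 10), (18, 5, mkt, 7, Ada, Zephyr, 4, 10), (29, 38, k1, 37, Dee, Helix, 7, 4), (29, 38, k1, 37, Ola, Atlas, 2, 4), (36, 27, k2, 37, Dee, Helix, 7, 4), (36, 27, k2, 37, Ola, Atlas, 2, 4), (39, 13, hr, 7, Ada, Zephyr, 4, 10), (6, 12, qa, 40, Dee, Zephyr, 7, 4), (6, 5, bio, 37, Dee, Helix, 7, 4), (6, 5, bio, 37, Ola, Atlas, 2, 4)}.
Filtering on cname = Dee leaves {(29, 38, k1, 37, Dee, Helix, 7, 4), (36, 27, k2, 37, Dee, Helix, 7, 4), (6, 12, qa, 40, Dee, Zephyr, 7, 4), (6, 5, bio, 37, Dee, Helix, 7, 4)}.
π[qty, price]: project onto (qty, price) (1 duplicate(s) eliminated) → {(29, 4), (36, 4), (6, 4)}

{(29, 4), (36, 4), (6, 4)}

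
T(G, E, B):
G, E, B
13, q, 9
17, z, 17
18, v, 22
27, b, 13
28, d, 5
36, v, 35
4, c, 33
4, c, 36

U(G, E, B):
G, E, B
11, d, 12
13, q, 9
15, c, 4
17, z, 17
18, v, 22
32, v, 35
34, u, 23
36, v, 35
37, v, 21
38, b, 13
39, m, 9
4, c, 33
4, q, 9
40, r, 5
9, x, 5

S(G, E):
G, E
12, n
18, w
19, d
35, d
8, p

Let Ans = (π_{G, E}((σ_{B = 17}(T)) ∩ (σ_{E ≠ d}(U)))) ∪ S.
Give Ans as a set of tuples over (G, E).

Selection B = 17: {(17, z, 17)}
Selection E ≠ d: {(13, q, 9), (15, c, 4), (17, z, 17), (18, v, 22), (32, v, 35), (34, u, 23), (36, v, 35), (37, v, 21), (38, b, 13), (39, m, 9), (4, c, 33), (4, q, 9), (40, r, 5), (9, x, 5)}
Intersection: {(17, z, 17)} with {(13, q, 9), (15, c, 4), (17, z, 17), (18, v, 22), (32, v, 35), (34, u, 23), (36, v, 35), (37, v, 21), (38, b, 13), (39, m, 9), (4, c, 33), (4, q, 9), (40, r, 5), (9, x, 5)} → {(17, z, 17)}
π[G, E]: project onto (G, E) → {(17, z)}
Union: {(17, z)} with {(12, n), (18, w), (19, d), (35, d), (8, p)} → {(12, n), (17, z), (18, w), (19, d), (35, d), (8, p)}

{(12, n), (17, z), (18, w), (19, d), (35, d), (8, p)}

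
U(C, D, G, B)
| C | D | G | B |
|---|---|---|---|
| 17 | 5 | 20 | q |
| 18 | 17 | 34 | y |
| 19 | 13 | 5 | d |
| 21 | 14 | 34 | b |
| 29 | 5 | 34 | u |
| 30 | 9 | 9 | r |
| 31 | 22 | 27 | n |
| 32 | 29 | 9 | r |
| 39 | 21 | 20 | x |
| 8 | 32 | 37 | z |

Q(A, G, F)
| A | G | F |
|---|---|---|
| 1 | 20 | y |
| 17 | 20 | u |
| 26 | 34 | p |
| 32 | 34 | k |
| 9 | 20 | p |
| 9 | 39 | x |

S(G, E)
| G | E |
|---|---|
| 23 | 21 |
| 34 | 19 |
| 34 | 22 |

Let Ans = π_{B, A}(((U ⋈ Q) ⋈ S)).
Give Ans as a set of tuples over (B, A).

Joining U and Q on G yields {(17, 5, 20, q, 1, y), (17, 5, 20, q, 17, u), (17, 5, 20, q, 9, p), (18, 17, 34, y, 26, p), (18, 17, 34, y, 32, k), (21, 14, 34, b, 26, p), (21, 14, 34, b, 32, k), (29, 5, 34, u, 26, p), (29, 5, 34, u, 32, k), (39, 21, 20, x, 1, y), (39, 21, 20, x, 17, u), (39, 21, 20, x, 9, p)}.
Joining (U ⋈ Q) and S on G yields {(18, 17, 34, y, 26, p, 19), (18, 17, 34, y, 26, p, 22), (18, 17, 34, y, 32, k, 19), (18, 17, 34, y, 32, k, 22), (21, 14, 34, b, 26, p, 19), (21, 14, 34, b, 26, p, 22), (21, 14, 34, b, 32, k, 19), (21, 14, 34, b, 32, k, 22), (29, 5, 34, u, 26, p, 19), (29, 5, 34, u, 26, p, 22), (29, 5, 34, u, 32, k, 19), (29, 5, 34, u, 32, k, 22)}.
π[B, A]: project onto (B, A) (6 duplicate(s) eliminated) → {(b, 26), (b, 32), (u, 26), (u, 32), (y, 26), (y, 32)}

{(b, 26), (b, 32), (u, 26), (u, 32), (y, 26), (y, 32)}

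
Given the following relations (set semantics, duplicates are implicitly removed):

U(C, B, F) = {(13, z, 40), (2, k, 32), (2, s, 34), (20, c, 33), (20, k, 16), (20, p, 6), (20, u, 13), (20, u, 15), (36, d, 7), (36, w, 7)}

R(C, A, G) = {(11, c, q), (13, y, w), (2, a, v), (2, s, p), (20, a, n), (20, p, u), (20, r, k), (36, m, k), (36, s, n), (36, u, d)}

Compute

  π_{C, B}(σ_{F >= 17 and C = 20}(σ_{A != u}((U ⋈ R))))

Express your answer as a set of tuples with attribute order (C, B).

Natural join on C: {(13, z, 40, y, w), (2, k, 32, a, v), (2, k, 32, s, p), (2, s, 34, a, v), (2, s, 34, s, p), (20, c, 33, a, n), (20, c, 33, p, u), (20, c, 33, r, k), (20, k, 16, a, n), (20, k, 16, p, u), (20, k, 16, r, k), (20, p, 6, a, n), (20, p, 6, p, u), (20, p, 6, r, k), (20, u, 13, a, n), (20, u, 13, p, u), (20, u, 13, r, k), (20, u, 15, a, n), (20, u, 15, p, u), (20, u, 15, r, k), (36, d, 7, m, k), (36, d, 7, s, n), (36, d, 7, u, d), (36, w, 7, m, k), (36, w, 7, s, n), (36, w, 7, u, d)}
σ[A != u]: keep tuples satisfying A != u → {(13, z, 40, y, w), (2, k, 32, a, v), (2, k, 32, s, p), (2, s, 34, a, v), (2, s, 34, s, p), (20, c, 33, a, n), (20, c, 33, p, u), (20, c, 33, r, k), (20, k, 16, a, n), (20, k, 16, p, u), (20, k, 16, r, k), (20, p, 6, a, n), (20, p, 6, p, u), (20, p, 6, r, k), (20, u, 13, a, n), (20, u, 13, p, u), (20, u, 13, r, k), (20, u, 15, a, n), (20, u, 15, p, u), (20, u, 15, r, k), (36, d, 7, m, k), (36, d, 7, s, n), (36, w, 7, m, k), (36, w, 7, s, n)}
σ[F >= 17 and C = 20]: keep tuples satisfying F >= 17 and C = 20 → {(20, c, 33, a, n), (20, c, 33, p, u), (20, c, 33, r, k)}
Keep only column(s) C, B (2 duplicate(s) eliminated): {(20, c)}

{(20, c)}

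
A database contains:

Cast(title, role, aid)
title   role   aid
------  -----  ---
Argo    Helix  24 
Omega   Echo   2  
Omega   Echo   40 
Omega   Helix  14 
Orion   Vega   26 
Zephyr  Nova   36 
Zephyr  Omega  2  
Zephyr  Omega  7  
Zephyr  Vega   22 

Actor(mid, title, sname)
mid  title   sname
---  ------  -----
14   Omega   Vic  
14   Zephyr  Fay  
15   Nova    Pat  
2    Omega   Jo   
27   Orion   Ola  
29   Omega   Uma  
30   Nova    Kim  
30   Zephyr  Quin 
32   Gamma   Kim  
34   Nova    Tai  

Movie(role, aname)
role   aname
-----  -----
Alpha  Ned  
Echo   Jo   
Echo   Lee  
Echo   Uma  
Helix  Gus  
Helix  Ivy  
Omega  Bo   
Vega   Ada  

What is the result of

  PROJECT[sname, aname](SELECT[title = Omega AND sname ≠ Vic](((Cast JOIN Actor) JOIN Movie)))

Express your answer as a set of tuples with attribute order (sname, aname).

Cast ⋈ Actor (natural join on title): {(Omega, Echo, 2, 14, Vic), (Omega, Echo, 2, 2, Jo), (Omega, Echo, 2, 29, Uma), (Omega, Echo, 40, 14, Vic), (Omega, Echo, 40, 2, Jo), (Omega, Echo, 40, 29, Uma), (Omega, Helix, 14, 14, Vic), (Omega, Helix, 14, 2, Jo), (Omega, Helix, 14, 29, Uma), (Orion, Vega, 26, 27, Ola), (Zephyr, Nova, 36, 14, Fay), (Zephyr, Nova, 36, 30, Quin), (Zephyr, Omega, 2, 14, Fay), (Zephyr, Omega, 2, 30, Quin), (Zephyr, Omega, 7, 14, Fay), (Zephyr, Omega, 7, 30, Quin), (Zephyr, Vega, 22, 14, Fay), (Zephyr, Vega, 22, 30, Quin)}
(Cast JOIN Actor) ⋈ Movie (natural join on role): {(Omega, Echo, 2, 14, Vic, Jo), (Omega, Echo, 2, 14, Vic, Lee), (Omega, Echo, 2, 14, Vic, Uma), (Omega, Echo, 2, 2, Jo, Jo), (Omega, Echo, 2, 2, Jo, Lee), (Omega, Echo, 2, 2, Jo, Uma), (Omega, Echo, 2, 29, Uma, Jo), (Omega, Echo, 2, 29, Uma, Lee), (Omega, Echo, 2, 29, Uma, Uma), (Omega, Echo, 40, 14, Vic, Jo), (Omega, Echo, 40, 14, Vic, Lee), (Omega, Echo, 40, 14, Vic, Uma), (Omega, Echo, 40, 2, Jo, Jo), (Omega, Echo, 40, 2, Jo, Lee), (Omega, Echo, 40, 2, Jo, Uma), (Omega, Echo, 40, 29, Uma, Jo), (Omega, Echo, 40, 29, Uma, Lee), (Omega, Echo, 40, 29, Uma, Uma), (Omega, Helix, 14, 14, Vic, Gus), (Omega, Helix, 14, 14, Vic, Ivy), (Omega, Helix, 14, 2, Jo, Gus), (Omega, Helix, 14, 2, Jo, Ivy), (Omega, Helix, 14, 29, Uma, Gus), (Omega, Helix, 14, 29, Uma, Ivy), (Orion, Vega, 26, 27, Ola, Ada), (Zephyr, Omega, 2, 14, Fay, Bo), (Zephyr, Omega, 2, 30, Quin, Bo), (Zephyr, Omega, 7, 14, Fay, Bo), (Zephyr, Omega, 7, 30, Quin, Bo), (Zephyr, Vega, 22, 14, Fay, Ada), (Zephyr, Vega, 22, 30, Quin, Ada)}
Filtering on title = Omega AND sname ≠ Vic leaves {(Omega, Echo, 2, 2, Jo, Jo), (Omega, Echo, 2, 2, Jo, Lee), (Omega, Echo, 2, 2, Jo, Uma), (Omega, Echo, 2, 29, Uma, Jo), (Omega, Echo, 2, 29, Uma, Lee), (Omega, Echo, 2, 29, Uma, Uma), (Omega, Echo, 40, 2, Jo, Jo), (Omega, Echo, 40, 2, Jo, Lee), (Omega, Echo, 40, 2, Jo, Uma), (Omega, Echo, 40, 29, Uma, Jo), (Omega, Echo, 40, 29, Uma, Lee), (Omega, Echo, 40, 29, Uma, Uma), (Omega, Helix, 14, 2, Jo, Gus), (Omega, Helix, 14, 2, Jo, Ivy), (Omega, Helix, 14, 29, Uma, Gus), (Omega, Helix, 14, 29, Uma, Ivy)}.
π_{sname, aname} gives {(Jo, Gus), (Jo, Ivy), (Jo, Jo), (Jo, Lee), (Jo, Uma), (Uma, Gus), (Uma, Ivy), (Uma, Jo), (Uma, Lee), (Uma, Uma)} (6 duplicate(s) eliminated).

{(Jo, Gus), (Jo, Ivy), (Jo, Jo), (Jo, Lee), (Jo, Uma), (Uma, Gus), (Uma, Ivy), (Uma, Jo), (Uma, Lee), (Uma, Uma)}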